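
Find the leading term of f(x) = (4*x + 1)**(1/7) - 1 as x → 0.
4*x/7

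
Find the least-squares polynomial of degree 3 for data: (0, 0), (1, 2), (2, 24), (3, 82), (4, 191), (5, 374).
-3/14 + (-53/84)x + (1/2)x² + (35/12)x³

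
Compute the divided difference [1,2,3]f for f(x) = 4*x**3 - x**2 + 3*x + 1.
23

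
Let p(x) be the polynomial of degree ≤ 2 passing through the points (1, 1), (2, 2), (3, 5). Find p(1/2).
5/4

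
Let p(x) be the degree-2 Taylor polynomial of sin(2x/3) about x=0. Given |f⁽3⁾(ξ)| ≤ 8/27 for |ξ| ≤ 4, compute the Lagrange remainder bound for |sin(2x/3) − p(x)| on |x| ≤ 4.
256/81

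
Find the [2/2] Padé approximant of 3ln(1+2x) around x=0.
6*x*(x + 1)/(2*x**2/3 + 2*x + 1)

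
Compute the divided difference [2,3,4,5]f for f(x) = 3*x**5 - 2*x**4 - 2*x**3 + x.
345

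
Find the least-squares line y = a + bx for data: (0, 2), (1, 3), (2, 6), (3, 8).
a = 8/5, b = 21/10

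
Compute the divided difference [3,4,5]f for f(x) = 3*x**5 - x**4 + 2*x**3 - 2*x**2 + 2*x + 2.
1905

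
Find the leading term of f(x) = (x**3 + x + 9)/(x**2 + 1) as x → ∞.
x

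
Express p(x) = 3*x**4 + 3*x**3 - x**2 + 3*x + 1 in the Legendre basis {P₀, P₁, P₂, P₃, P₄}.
(19/15)P₀ + (24/5)P₁ + (22/21)P₂ + (6/5)P₃ + (24/35)P₄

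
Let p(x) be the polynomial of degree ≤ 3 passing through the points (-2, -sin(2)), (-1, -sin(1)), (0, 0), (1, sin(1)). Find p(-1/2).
-5*sin(1)/8 + sin(2)/16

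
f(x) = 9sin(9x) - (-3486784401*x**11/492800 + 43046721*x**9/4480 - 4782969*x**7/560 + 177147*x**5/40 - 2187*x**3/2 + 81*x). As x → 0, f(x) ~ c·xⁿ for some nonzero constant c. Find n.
13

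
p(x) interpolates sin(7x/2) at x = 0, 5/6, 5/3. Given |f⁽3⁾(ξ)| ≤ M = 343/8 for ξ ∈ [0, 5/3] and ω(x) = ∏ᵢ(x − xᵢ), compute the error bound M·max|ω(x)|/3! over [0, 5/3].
42875*sqrt(3)/46656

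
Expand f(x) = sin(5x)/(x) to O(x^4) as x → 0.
5 - 125*x**2/6 + O(x**4)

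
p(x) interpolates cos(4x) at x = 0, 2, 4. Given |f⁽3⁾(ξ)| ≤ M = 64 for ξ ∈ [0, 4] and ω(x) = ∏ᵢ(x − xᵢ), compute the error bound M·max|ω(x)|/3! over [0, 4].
512*sqrt(3)/27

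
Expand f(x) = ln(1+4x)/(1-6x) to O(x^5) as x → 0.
4*x + 16*x**2 + 352*x**3/3 + 640*x**4 + O(x**5)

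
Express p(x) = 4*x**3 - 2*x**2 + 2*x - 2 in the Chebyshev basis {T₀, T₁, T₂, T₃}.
(-3)T₀ + (5)T₁ - T₂ + T₃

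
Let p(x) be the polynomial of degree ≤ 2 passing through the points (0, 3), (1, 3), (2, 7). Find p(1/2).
5/2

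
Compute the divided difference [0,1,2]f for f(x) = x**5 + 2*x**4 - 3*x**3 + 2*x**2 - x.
22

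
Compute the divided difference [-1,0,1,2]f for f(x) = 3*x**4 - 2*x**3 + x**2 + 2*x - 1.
4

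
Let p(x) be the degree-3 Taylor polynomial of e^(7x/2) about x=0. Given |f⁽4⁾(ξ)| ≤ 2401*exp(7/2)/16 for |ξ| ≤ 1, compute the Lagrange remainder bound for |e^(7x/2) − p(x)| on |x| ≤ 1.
2401*exp(7/2)/384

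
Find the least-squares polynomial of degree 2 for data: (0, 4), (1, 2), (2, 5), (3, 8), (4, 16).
27/7 + (-19/7)x + (10/7)x²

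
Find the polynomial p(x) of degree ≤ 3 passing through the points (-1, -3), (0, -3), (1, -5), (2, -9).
-x**2 - x - 3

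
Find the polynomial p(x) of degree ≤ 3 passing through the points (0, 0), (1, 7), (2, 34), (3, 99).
3*x**3 + x**2 + 3*x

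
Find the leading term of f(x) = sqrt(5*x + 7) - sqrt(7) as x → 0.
5*sqrt(7)*x/14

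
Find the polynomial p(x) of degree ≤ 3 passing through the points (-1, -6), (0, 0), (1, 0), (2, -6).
-3*x**2 + 3*x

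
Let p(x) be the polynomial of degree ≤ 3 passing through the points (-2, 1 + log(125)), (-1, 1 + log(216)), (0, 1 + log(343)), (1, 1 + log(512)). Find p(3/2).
1 + log(226492416*2**(5/8)*3**(15/16)*5**(1/16)*7**(7/16)/4117715)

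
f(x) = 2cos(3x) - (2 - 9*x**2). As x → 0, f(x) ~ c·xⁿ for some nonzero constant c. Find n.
4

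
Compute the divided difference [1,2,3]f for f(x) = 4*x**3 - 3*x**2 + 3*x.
21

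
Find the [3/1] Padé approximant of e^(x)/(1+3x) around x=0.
(503*x**3/2784 + 115*x**2/232 + 465*x/464 + 1)/(1393*x/464 + 1)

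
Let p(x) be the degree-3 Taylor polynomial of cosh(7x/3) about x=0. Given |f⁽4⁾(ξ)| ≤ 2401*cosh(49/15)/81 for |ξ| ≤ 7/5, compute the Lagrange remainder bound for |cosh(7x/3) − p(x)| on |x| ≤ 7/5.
5764801*cosh(49/15)/1215000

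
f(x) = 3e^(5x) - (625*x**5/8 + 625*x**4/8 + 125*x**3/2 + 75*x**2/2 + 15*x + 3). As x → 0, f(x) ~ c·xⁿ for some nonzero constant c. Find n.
6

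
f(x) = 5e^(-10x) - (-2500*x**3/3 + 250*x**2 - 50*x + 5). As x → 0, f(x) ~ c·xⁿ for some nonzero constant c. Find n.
4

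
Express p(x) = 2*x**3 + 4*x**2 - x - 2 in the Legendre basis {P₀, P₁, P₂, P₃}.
(-2/3)P₀ + (1/5)P₁ + (8/3)P₂ + (4/5)P₃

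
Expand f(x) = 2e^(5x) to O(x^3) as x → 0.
2 + 10*x + 25*x**2 + O(x**3)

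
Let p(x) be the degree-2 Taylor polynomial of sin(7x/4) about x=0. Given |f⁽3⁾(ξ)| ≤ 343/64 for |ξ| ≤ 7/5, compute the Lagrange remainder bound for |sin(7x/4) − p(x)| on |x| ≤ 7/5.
117649/48000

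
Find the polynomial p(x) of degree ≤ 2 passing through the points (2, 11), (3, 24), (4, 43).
3*x**2 - 2*x + 3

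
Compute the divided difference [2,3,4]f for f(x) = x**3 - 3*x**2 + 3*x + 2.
6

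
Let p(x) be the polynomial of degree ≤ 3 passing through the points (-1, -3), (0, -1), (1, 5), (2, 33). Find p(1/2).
3/8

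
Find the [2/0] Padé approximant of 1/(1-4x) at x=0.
16*x**2 + 4*x + 1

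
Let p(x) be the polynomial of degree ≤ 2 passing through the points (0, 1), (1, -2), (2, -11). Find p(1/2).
1/4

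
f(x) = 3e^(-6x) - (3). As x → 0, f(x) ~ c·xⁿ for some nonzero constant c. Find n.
1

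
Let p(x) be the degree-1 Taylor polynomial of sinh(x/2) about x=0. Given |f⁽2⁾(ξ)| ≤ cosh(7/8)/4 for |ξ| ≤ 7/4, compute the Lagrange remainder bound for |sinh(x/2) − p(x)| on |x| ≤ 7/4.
49*cosh(7/8)/128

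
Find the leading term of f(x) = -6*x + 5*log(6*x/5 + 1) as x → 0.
-18*x**2/5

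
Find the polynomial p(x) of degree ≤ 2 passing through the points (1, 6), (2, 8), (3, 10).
2*x + 4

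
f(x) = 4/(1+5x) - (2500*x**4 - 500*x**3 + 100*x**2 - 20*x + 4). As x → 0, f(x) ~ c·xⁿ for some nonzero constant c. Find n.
5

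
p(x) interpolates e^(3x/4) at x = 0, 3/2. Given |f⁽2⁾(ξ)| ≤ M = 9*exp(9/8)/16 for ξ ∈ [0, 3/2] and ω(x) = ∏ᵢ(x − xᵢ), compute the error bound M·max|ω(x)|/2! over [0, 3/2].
81*exp(9/8)/512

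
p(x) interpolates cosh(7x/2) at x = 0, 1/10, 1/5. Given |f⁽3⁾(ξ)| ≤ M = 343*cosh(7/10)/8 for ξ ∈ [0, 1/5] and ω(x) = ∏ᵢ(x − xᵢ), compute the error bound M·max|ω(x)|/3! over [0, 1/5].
343*sqrt(3)*cosh(7/10)/216000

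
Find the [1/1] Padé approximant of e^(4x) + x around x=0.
(17*x/5 + 1)/(1 - 8*x/5)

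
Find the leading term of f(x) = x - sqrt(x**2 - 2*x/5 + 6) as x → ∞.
1/5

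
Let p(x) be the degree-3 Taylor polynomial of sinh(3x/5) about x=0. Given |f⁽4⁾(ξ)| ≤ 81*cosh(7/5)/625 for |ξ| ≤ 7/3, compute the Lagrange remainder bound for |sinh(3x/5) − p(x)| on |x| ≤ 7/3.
2401*cosh(7/5)/15000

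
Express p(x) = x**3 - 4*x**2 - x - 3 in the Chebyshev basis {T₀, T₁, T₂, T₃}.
(-5)T₀ + (-1/4)T₁ + (-2)T₂ + (1/4)T₃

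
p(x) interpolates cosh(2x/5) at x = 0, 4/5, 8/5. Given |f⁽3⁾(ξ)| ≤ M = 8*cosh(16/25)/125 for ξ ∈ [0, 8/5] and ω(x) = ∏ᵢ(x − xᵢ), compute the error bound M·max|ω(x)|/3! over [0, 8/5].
512*sqrt(3)*cosh(16/25)/421875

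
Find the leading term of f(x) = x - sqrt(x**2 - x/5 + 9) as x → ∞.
1/10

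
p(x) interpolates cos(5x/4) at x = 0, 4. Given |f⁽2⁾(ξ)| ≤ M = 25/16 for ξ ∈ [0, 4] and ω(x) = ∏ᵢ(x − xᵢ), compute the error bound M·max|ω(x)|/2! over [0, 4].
25/8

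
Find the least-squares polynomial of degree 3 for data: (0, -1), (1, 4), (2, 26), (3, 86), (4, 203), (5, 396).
-58/63 + (431/189)x + (-55/63)x² + (88/27)x³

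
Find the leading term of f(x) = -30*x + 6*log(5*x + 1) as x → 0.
-75*x**2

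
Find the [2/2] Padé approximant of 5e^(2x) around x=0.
(5*x**2/3 + 5*x + 5)/(x**2/3 - x + 1)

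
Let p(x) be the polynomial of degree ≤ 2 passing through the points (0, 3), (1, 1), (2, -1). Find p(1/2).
2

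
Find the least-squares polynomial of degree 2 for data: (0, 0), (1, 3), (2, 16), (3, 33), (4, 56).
-18/35 + (57/35)x + (22/7)x²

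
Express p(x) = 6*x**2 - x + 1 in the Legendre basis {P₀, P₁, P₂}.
(3)P₀ - P₁ + (4)P₂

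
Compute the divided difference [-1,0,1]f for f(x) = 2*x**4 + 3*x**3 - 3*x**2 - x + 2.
-1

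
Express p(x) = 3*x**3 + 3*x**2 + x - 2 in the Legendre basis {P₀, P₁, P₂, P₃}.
-P₀ + (14/5)P₁ + (2)P₂ + (6/5)P₃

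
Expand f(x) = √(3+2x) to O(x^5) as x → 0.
sqrt(3) + sqrt(3)*x/3 - sqrt(3)*x**2/18 + sqrt(3)*x**3/54 - 5*sqrt(3)*x**4/648 + O(x**5)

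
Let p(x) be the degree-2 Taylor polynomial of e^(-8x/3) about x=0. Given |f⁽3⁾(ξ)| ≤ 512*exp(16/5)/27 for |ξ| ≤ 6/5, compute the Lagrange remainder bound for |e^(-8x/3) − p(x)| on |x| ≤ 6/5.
2048*exp(16/5)/375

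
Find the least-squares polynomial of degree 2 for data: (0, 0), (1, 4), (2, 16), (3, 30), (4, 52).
-6/35 + (15/7)x + (19/7)x²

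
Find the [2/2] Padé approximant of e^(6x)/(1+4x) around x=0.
(7*x**2 + 11*x/3 + 1)/(-19*x**2/3 + 5*x/3 + 1)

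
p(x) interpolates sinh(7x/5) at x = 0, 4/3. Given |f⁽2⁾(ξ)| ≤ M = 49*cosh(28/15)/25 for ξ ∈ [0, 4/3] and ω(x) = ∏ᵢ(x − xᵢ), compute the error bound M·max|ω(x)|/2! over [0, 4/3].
98*cosh(28/15)/225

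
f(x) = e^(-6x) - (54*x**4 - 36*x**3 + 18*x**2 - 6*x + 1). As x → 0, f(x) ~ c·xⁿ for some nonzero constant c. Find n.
5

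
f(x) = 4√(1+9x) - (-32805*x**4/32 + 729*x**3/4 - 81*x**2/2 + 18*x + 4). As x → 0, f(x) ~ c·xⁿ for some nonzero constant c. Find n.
5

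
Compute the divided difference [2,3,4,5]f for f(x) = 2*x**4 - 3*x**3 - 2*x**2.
25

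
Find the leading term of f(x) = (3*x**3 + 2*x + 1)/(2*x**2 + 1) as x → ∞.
3*x/2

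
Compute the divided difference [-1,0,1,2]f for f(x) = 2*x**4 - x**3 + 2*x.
3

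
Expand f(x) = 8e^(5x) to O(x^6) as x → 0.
8 + 40*x + 100*x**2 + 500*x**3/3 + 625*x**4/3 + 625*x**5/3 + O(x**6)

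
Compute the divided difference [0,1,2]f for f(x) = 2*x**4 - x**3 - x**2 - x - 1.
10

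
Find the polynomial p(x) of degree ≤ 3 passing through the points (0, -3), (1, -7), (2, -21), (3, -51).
-x**3 - 2*x**2 - x - 3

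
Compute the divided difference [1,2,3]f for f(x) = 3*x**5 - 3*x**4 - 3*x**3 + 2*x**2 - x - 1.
179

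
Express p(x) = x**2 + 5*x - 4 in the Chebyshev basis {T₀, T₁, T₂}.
(-7/2)T₀ + (5)T₁ + (1/2)T₂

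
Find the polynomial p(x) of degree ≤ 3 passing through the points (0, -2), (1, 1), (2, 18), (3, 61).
2*x**3 + x**2 - 2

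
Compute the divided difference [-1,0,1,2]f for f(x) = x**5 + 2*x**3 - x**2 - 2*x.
7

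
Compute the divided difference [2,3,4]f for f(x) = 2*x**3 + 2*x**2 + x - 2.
20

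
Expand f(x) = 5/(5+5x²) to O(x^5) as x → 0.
1 - x**2 + x**4 + O(x**5)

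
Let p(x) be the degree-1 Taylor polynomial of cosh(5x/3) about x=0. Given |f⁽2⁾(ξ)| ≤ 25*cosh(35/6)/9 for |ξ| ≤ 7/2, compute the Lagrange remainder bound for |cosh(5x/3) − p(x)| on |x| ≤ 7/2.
1225*cosh(35/6)/72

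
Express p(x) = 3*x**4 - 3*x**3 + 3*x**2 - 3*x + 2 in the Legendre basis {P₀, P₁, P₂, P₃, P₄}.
(18/5)P₀ + (-24/5)P₁ + (26/7)P₂ + (-6/5)P₃ + (24/35)P₄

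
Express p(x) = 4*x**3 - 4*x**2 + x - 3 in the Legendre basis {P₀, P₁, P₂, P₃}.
(-13/3)P₀ + (17/5)P₁ + (-8/3)P₂ + (8/5)P₃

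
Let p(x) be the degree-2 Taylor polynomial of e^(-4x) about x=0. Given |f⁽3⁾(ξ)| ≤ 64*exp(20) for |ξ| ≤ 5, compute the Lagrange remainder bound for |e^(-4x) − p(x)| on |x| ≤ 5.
4000*exp(20)/3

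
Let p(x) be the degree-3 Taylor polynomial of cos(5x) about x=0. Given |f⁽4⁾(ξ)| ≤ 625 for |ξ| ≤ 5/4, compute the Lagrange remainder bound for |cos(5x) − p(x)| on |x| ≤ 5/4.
390625/6144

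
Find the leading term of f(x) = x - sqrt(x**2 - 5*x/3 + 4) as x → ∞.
5/6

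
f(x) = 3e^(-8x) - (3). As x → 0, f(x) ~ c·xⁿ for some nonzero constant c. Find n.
1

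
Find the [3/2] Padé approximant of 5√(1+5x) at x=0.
(625*x**3/32 + 1125*x**2/16 + 75*x/2 + 5)/(75*x**2/16 + 5*x + 1)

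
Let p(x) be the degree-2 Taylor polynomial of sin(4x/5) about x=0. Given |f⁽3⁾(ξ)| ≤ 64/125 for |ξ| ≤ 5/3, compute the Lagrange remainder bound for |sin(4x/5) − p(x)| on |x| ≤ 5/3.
32/81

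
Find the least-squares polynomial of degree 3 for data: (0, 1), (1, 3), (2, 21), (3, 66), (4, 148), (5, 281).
115/126 + (-175/108)x + (128/63)x² + (205/108)x³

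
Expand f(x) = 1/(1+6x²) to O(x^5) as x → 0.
1 - 6*x**2 + 36*x**4 + O(x**5)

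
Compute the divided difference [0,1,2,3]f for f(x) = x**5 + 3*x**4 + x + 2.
43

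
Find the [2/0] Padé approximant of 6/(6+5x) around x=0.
25*x**2/36 - 5*x/6 + 1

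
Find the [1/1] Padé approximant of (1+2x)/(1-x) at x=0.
(2*x + 1)/(1 - x)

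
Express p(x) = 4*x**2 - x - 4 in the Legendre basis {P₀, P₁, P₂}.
(-8/3)P₀ - P₁ + (8/3)P₂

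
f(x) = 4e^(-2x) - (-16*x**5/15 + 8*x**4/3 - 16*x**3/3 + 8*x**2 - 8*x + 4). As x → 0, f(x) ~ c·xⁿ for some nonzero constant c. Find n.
6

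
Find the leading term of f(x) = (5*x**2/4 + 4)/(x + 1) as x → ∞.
5*x/4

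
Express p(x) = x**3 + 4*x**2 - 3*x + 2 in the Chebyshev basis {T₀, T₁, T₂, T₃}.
(4)T₀ + (-9/4)T₁ + (2)T₂ + (1/4)T₃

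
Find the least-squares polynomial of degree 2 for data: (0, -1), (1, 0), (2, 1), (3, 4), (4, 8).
-6/7 + (-3/35)x + (4/7)x²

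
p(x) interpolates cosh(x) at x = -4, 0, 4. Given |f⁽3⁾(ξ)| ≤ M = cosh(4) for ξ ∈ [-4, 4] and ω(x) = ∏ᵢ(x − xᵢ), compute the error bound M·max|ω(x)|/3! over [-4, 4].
64*sqrt(3)*cosh(4)/27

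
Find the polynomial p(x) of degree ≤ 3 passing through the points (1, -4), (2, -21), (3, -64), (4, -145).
-2*x**3 - x**2 - 1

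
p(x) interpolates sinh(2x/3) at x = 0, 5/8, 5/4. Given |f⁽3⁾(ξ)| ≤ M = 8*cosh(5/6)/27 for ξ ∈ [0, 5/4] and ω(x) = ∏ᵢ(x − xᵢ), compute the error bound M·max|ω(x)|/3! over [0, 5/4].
125*sqrt(3)*cosh(5/6)/46656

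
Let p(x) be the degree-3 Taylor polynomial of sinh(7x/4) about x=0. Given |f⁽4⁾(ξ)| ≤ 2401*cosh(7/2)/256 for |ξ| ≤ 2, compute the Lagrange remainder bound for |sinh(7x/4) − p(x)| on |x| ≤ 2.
2401*cosh(7/2)/384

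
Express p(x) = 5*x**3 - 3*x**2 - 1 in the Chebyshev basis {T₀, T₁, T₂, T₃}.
(-5/2)T₀ + (15/4)T₁ + (-3/2)T₂ + (5/4)T₃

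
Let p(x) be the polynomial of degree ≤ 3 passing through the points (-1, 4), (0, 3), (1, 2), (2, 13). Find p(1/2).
7/4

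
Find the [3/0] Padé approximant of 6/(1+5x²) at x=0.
6 - 30*x**2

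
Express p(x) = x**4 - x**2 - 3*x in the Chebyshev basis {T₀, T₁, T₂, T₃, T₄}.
(-1/8)T₀ + (-3)T₁ + (1/8)T₄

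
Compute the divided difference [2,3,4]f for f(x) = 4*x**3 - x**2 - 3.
35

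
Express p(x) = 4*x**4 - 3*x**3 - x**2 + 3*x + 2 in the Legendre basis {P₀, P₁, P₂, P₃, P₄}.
(37/15)P₀ + (6/5)P₁ + (34/21)P₂ + (-6/5)P₃ + (32/35)P₄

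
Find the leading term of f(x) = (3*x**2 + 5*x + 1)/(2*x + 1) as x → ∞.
3*x/2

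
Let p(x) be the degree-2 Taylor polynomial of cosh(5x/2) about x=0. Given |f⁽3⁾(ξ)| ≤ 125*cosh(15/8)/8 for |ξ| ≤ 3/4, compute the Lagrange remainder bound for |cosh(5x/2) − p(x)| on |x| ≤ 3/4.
1125*cosh(15/8)/1024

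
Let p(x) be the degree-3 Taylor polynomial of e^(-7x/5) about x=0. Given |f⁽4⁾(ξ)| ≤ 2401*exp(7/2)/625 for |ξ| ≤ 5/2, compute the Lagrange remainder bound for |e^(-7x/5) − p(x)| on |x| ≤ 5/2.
2401*exp(7/2)/384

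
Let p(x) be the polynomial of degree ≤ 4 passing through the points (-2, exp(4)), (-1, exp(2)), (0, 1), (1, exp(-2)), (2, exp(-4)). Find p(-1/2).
(-20*exp(2) + 3 + 5*(-exp(4) + 18 + 12*exp(2))*exp(4))*exp(-4)/128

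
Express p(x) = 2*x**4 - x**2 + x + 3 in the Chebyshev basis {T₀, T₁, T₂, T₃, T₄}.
(13/4)T₀ + T₁ + (1/2)T₂ + (1/4)T₄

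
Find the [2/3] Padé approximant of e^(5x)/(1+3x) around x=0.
(425*x**2/172 + 110*x/43 + 1)/(1375*x**3/258 - 885*x**2/172 + 24*x/43 + 1)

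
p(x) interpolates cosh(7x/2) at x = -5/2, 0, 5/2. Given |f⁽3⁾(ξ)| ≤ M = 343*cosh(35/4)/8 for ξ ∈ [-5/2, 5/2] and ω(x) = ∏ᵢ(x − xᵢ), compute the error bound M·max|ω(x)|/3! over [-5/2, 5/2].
42875*sqrt(3)*cosh(35/4)/1728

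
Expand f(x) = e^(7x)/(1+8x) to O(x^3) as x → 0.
1 - x + 65*x**2/2 + O(x**3)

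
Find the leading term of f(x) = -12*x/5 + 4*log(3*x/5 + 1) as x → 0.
-18*x**2/25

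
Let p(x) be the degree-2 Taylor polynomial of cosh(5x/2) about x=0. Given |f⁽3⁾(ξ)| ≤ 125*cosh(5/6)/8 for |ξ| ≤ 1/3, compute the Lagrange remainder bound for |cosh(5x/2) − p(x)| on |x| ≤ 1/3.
125*cosh(5/6)/1296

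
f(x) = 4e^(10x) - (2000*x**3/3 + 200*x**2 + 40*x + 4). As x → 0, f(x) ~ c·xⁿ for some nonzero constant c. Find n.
4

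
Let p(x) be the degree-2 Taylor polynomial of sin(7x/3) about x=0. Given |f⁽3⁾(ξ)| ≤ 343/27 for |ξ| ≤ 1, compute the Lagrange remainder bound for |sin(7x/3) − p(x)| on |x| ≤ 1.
343/162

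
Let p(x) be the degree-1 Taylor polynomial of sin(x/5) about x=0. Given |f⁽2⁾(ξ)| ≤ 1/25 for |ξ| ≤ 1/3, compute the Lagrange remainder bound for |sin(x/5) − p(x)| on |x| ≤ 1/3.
1/450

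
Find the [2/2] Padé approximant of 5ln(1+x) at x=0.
5*x*(x + 2)/(2*(x**2/6 + x + 1))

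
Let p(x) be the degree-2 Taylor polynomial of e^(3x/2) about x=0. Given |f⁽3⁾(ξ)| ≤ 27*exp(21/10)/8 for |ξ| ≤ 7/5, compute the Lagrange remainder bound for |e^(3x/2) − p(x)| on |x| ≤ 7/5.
3087*exp(21/10)/2000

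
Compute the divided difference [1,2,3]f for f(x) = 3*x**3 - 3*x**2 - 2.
15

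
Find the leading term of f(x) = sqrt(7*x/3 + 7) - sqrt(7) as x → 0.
sqrt(7)*x/6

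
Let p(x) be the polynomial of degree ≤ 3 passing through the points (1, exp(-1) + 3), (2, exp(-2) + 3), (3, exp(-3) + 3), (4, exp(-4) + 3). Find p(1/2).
(-35*exp(2) - 5 + 21*e + 35*exp(3) + 48*exp(4))*exp(-4)/16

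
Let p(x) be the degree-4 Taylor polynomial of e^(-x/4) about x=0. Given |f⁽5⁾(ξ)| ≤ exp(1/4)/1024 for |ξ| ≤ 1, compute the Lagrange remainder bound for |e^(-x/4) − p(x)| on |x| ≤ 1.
exp(1/4)/122880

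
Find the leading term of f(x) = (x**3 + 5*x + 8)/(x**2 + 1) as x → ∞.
x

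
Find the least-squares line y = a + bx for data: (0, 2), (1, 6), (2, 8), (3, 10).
a = 13/5, b = 13/5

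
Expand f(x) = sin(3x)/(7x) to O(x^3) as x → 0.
3/7 - 9*x**2/14 + O(x**3)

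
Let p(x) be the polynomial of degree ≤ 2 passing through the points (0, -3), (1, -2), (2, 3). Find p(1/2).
-3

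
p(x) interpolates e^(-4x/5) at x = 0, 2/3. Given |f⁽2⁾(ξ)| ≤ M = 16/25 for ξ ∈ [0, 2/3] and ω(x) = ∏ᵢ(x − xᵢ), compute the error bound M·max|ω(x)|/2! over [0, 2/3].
8/225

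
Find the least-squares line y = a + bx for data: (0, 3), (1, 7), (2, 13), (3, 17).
a = 14/5, b = 24/5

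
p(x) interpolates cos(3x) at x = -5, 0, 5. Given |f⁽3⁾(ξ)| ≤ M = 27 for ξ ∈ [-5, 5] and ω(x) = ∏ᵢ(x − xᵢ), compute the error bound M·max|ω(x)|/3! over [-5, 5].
125*sqrt(3)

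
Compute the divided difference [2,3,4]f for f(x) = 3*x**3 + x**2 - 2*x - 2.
28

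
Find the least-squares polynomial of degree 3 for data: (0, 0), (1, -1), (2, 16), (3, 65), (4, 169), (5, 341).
-5/126 + (-2383/756)x + (-31/63)x² + (319/108)x³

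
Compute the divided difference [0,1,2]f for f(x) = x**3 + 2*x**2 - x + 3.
5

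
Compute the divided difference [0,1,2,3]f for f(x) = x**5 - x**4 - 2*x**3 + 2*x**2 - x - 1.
17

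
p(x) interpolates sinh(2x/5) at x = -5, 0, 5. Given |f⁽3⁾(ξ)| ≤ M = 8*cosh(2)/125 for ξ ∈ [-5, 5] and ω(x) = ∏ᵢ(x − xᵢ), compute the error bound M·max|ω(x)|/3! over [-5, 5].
8*sqrt(3)*cosh(2)/27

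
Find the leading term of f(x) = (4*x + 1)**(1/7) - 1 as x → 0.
4*x/7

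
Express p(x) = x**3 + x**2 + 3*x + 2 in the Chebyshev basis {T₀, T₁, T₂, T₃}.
(5/2)T₀ + (15/4)T₁ + (1/2)T₂ + (1/4)T₃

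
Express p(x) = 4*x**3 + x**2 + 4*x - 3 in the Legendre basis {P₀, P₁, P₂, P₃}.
(-8/3)P₀ + (32/5)P₁ + (2/3)P₂ + (8/5)P₃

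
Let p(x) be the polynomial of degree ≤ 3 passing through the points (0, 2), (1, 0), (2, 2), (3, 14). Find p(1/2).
7/8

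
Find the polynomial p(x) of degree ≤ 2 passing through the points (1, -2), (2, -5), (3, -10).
-x**2 - 1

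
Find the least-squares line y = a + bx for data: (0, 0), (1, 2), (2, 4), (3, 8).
a = -2/5, b = 13/5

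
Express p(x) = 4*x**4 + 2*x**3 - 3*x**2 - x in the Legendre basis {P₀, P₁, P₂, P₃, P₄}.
(-1/5)P₀ + (1/5)P₁ + (2/7)P₂ + (4/5)P₃ + (32/35)P₄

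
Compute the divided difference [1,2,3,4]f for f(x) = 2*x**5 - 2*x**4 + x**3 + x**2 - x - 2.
111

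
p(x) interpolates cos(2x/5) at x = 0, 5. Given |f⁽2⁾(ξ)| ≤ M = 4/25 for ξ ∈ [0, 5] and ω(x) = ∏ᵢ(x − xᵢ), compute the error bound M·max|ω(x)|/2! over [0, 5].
1/2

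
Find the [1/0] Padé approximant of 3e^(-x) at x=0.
3 - 3*x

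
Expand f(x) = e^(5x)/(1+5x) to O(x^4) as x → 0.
1 + 25*x**2/2 - 125*x**3/3 + O(x**4)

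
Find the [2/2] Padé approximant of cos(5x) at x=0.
(1 - 125*x**2/12)/(25*x**2/12 + 1)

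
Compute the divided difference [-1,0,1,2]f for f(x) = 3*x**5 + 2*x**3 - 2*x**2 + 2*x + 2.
17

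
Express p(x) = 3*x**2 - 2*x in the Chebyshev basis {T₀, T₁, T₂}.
(3/2)T₀ + (-2)T₁ + (3/2)T₂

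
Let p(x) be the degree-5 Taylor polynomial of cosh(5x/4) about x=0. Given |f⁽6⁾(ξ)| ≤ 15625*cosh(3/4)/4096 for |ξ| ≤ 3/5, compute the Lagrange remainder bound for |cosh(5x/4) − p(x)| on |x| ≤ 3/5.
81*cosh(3/4)/327680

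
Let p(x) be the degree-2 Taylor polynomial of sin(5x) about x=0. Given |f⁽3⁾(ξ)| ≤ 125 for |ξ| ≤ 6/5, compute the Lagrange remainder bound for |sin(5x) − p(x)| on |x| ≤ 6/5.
36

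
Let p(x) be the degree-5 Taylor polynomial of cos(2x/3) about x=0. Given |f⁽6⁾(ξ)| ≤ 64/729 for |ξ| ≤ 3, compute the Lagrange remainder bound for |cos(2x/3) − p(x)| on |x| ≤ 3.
4/45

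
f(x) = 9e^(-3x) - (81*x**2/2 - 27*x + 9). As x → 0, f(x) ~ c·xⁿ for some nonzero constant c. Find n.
3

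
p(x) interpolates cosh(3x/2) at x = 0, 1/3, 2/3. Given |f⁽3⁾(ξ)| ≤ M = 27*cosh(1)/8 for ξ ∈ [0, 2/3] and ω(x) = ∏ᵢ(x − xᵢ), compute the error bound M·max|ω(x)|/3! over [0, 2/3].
sqrt(3)*cosh(1)/216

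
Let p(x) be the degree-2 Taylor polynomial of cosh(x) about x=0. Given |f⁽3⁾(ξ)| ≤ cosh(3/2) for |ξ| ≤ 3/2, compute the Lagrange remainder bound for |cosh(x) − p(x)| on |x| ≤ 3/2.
9*cosh(3/2)/16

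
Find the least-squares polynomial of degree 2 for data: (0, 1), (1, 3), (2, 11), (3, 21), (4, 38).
34/35 + (2/35)x + (16/7)x²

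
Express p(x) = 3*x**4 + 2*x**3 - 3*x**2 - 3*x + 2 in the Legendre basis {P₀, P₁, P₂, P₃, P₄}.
(8/5)P₀ + (-9/5)P₁ + (-2/7)P₂ + (4/5)P₃ + (24/35)P₄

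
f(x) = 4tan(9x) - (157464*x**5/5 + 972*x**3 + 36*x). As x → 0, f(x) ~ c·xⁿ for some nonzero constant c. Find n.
7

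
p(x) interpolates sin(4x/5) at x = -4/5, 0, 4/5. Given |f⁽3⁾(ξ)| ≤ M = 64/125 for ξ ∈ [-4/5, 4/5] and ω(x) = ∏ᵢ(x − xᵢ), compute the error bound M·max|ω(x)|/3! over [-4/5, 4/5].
4096*sqrt(3)/421875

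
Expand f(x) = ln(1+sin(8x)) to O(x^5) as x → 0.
8*x - 32*x**2 + 256*x**3/3 - 1024*x**4/3 + O(x**5)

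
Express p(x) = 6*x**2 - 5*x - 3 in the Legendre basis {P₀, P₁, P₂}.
-P₀ + (-5)P₁ + (4)P₂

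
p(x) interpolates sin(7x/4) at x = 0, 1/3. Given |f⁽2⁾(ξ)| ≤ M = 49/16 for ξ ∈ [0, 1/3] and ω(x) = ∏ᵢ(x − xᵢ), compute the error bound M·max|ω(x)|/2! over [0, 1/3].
49/1152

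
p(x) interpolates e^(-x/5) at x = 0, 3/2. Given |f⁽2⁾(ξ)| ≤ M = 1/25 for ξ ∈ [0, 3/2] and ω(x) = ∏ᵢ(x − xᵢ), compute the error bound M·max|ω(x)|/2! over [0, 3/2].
9/800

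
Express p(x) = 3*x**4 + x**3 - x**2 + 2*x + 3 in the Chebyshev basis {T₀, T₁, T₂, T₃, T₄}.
(29/8)T₀ + (11/4)T₁ + T₂ + (1/4)T₃ + (3/8)T₄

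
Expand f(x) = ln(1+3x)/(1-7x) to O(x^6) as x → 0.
3*x + 33*x**2/2 + 249*x**3/2 + 3405*x**4/4 + 120147*x**5/20 + O(x**6)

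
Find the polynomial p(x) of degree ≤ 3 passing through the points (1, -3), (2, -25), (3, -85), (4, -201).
-3*x**3 - x**2 + 2*x - 1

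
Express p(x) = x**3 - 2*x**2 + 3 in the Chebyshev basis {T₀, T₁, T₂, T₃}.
(2)T₀ + (3/4)T₁ - T₂ + (1/4)T₃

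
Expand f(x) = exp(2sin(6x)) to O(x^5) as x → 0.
1 + 12*x + 72*x**2 + 216*x**3 + O(x**5)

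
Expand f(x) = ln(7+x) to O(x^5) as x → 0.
log(7) + x/7 - x**2/98 + x**3/1029 - x**4/9604 + O(x**5)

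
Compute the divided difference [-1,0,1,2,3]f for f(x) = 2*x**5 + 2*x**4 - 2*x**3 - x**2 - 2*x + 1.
12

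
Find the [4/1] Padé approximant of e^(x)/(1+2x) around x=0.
(427*x**4/9320 + 115*x**3/699 + 1167*x**2/2330 + 1164*x/1165 + 1)/(2329*x/1165 + 1)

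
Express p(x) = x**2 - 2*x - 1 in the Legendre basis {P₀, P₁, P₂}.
(-2/3)P₀ + (-2)P₁ + (2/3)P₂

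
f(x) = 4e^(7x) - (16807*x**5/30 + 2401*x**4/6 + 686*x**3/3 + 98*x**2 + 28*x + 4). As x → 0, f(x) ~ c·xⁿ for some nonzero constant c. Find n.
6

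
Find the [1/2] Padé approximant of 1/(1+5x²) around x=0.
1/(5*x**2 + 1)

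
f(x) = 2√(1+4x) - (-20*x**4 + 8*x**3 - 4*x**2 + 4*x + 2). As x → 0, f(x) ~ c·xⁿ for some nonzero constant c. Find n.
5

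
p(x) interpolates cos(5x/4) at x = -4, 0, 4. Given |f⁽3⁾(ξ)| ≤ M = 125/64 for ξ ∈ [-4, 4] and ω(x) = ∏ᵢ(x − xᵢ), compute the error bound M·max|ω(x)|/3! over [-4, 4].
125*sqrt(3)/27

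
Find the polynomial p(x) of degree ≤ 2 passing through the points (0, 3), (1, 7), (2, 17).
3*x**2 + x + 3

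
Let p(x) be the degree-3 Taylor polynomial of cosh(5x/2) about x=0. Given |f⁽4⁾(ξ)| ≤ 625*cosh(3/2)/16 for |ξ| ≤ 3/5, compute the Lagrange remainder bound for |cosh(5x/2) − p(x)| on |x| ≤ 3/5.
27*cosh(3/2)/128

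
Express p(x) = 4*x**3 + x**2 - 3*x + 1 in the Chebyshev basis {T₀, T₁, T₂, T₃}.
(3/2)T₀ + (1/2)T₂ + T₃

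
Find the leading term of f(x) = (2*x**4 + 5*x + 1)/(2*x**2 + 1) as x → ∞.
x**2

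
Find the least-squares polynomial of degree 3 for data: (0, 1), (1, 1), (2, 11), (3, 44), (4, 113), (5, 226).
73/63 + (-877/378)x + (-53/252)x² + (209/108)x³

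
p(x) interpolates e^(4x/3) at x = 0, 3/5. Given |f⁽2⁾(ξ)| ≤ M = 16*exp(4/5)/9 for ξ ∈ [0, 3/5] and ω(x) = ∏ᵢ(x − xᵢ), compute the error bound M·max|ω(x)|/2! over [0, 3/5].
2*exp(4/5)/25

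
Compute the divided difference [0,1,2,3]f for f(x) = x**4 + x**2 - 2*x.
6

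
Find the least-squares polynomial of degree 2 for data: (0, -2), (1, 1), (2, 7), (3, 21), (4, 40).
-59/35 + (-36/35)x + (20/7)x²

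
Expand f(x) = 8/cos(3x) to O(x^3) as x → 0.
8 + 36*x**2 + O(x**3)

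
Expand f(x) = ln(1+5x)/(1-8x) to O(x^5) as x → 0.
5*x + 55*x**2/2 + 785*x**3/3 + 23245*x**4/12 + O(x**5)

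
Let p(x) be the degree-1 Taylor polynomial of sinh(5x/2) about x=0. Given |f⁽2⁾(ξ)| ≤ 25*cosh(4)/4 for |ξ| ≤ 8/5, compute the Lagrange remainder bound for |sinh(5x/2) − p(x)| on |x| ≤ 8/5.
8*cosh(4)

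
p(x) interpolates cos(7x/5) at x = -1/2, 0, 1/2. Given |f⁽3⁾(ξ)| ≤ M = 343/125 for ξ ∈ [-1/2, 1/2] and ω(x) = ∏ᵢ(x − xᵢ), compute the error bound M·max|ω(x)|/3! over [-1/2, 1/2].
343*sqrt(3)/27000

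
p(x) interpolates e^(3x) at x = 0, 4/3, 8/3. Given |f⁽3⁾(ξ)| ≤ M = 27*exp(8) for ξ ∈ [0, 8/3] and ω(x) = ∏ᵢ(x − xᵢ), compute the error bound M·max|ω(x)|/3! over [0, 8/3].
64*sqrt(3)*exp(8)/27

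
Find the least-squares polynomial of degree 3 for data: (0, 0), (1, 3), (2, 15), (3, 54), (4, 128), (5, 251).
13/63 + (73/189)x + (-26/63)x² + (56/27)x³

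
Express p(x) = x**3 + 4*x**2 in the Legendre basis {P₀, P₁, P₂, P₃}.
(4/3)P₀ + (3/5)P₁ + (8/3)P₂ + (2/5)P₃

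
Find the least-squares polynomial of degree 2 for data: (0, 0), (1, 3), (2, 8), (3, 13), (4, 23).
1/5 + (8/5)x + x²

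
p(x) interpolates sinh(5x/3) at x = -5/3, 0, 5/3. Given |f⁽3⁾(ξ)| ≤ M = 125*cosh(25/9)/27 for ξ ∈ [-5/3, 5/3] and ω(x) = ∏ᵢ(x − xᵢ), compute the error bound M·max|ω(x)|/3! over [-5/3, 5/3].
15625*sqrt(3)*cosh(25/9)/19683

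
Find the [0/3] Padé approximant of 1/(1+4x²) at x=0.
1/(4*x**2 + 1)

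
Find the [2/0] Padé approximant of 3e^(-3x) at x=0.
27*x**2/2 - 9*x + 3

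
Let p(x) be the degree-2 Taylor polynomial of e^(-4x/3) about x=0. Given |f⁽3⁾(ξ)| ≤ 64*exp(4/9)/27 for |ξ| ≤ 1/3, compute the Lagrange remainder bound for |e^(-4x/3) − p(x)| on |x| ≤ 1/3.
32*exp(4/9)/2187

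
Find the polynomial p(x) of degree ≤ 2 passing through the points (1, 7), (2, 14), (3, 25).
2*x**2 + x + 4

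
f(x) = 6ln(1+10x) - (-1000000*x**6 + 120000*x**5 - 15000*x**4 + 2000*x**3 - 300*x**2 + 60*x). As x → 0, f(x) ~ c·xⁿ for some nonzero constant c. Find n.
7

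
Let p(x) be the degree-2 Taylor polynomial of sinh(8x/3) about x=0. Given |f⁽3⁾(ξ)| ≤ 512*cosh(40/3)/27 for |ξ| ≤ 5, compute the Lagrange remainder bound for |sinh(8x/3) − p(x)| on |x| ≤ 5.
32000*cosh(40/3)/81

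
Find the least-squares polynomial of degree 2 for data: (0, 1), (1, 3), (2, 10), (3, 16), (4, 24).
4/7 + (193/70)x + (11/14)x²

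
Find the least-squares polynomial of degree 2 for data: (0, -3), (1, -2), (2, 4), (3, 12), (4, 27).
-102/35 + (-41/35)x + (15/7)x²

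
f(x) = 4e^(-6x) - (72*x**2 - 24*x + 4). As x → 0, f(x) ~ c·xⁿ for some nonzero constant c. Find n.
3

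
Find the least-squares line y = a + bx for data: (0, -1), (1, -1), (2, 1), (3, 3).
a = -8/5, b = 7/5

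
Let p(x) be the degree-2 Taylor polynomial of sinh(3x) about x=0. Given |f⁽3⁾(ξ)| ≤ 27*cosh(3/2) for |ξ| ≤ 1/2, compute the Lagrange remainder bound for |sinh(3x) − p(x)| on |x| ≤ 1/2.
9*cosh(3/2)/16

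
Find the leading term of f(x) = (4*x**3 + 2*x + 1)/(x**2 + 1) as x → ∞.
4*x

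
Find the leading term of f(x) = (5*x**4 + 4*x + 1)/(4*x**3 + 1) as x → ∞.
5*x/4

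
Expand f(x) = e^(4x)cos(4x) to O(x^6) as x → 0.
1 + 4*x - 64*x**3/3 - 128*x**4/3 - 512*x**5/15 + O(x**6)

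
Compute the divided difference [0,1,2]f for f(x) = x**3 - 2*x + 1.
3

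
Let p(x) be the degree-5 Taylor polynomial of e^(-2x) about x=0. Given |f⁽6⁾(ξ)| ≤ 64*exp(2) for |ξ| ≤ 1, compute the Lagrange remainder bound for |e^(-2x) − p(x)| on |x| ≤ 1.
4*exp(2)/45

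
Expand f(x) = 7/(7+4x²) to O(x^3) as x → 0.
1 - 4*x**2/7 + O(x**3)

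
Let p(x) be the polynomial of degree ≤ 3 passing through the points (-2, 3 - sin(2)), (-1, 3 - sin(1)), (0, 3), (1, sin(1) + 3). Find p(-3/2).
-7*sin(1)/8 - 5*sin(2)/16 + 3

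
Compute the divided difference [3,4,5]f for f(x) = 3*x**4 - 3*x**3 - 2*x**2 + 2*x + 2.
253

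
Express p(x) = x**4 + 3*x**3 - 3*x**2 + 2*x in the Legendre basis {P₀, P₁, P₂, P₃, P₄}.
(-4/5)P₀ + (19/5)P₁ + (-10/7)P₂ + (6/5)P₃ + (8/35)P₄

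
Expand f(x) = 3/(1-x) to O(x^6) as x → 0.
3 + 3*x + 3*x**2 + 3*x**3 + 3*x**4 + 3*x**5 + O(x**6)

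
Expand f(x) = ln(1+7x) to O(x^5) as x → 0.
7*x - 49*x**2/2 + 343*x**3/3 - 2401*x**4/4 + O(x**5)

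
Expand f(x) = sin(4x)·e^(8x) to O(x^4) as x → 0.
4*x + 32*x**2 + 352*x**3/3 + O(x**4)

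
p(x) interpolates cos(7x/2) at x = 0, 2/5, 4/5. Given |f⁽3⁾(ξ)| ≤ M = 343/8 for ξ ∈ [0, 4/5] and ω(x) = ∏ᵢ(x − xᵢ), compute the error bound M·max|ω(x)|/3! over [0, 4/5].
343*sqrt(3)/3375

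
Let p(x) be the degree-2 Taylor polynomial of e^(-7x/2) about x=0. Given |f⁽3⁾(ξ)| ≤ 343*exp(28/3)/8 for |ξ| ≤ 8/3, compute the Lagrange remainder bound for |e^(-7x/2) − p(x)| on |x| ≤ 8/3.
10976*exp(28/3)/81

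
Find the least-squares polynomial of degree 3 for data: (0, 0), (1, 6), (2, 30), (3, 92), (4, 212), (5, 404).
4/21 + (106/63)x + (23/42)x² + (55/18)x³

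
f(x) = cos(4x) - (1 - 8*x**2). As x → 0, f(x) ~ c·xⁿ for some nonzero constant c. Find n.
4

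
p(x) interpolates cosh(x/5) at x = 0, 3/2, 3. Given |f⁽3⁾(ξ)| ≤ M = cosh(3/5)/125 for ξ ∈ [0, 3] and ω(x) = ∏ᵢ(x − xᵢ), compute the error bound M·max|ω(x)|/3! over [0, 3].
sqrt(3)*cosh(3/5)/1000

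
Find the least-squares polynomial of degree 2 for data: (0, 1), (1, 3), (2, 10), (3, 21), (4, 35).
4/5 + (3/5)x + (2)x²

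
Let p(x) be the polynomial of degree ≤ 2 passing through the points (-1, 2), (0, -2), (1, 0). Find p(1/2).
-7/4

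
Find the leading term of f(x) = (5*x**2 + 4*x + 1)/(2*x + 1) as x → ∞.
5*x/2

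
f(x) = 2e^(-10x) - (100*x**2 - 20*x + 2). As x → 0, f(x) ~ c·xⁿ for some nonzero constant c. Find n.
3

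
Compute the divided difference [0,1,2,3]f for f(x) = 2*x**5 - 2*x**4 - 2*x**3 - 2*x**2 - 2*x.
36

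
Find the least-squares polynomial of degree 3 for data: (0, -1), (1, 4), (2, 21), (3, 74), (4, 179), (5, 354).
-47/63 + (526/189)x + (-253/126)x² + (169/54)x³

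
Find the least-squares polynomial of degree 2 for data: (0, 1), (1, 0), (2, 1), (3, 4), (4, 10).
38/35 + (-83/35)x + (8/7)x²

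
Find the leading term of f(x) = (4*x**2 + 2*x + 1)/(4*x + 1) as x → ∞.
x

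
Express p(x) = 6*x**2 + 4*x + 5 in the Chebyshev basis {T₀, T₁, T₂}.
(8)T₀ + (4)T₁ + (3)T₂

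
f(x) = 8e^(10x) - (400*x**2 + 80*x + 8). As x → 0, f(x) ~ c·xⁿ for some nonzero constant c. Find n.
3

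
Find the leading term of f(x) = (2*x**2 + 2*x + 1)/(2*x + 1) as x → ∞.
x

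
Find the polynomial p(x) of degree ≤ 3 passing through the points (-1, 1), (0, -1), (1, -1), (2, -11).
-2*x**3 + x**2 + x - 1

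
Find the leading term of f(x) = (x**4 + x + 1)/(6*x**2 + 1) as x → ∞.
x**2/6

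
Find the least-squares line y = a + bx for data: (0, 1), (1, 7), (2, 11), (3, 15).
a = 8/5, b = 23/5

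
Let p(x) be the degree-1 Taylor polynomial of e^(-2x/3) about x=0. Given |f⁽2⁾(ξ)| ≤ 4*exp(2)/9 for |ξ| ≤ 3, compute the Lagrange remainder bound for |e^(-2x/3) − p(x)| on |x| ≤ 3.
2*exp(2)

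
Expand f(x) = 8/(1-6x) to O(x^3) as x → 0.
8 + 48*x + 288*x**2 + O(x**3)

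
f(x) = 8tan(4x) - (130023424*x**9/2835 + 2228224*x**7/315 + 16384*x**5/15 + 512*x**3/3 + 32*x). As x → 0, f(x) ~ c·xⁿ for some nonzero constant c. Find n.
11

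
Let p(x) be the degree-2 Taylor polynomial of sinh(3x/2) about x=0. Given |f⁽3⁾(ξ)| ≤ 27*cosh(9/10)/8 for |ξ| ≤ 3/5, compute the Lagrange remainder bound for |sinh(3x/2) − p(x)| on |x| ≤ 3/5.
243*cosh(9/10)/2000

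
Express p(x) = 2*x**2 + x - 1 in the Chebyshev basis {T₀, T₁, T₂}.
T₁ + T₂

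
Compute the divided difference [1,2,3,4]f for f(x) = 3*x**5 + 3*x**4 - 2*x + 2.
225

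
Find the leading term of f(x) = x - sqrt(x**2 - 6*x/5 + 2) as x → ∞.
3/5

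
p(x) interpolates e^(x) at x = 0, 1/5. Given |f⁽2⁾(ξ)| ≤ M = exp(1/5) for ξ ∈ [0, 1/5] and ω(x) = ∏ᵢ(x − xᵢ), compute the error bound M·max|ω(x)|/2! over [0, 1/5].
exp(1/5)/200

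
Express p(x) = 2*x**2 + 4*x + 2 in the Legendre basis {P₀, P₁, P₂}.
(8/3)P₀ + (4)P₁ + (4/3)P₂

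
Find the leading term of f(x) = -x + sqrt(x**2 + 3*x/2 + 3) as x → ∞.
3/4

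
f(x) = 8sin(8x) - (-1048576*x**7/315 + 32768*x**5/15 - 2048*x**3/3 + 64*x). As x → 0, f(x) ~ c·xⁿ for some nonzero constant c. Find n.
9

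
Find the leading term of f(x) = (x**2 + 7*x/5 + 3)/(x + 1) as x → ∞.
x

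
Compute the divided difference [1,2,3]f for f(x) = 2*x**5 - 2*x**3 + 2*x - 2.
168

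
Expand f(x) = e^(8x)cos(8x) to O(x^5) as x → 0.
1 + 8*x - 512*x**3/3 - 2048*x**4/3 + O(x**5)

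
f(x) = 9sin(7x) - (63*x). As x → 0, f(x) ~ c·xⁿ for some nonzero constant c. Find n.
3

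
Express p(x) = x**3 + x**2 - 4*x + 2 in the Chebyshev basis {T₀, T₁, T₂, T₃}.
(5/2)T₀ + (-13/4)T₁ + (1/2)T₂ + (1/4)T₃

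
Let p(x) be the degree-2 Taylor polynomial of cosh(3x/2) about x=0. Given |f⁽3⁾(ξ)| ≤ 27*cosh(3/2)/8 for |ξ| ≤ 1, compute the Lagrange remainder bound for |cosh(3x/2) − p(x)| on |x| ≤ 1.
9*cosh(3/2)/16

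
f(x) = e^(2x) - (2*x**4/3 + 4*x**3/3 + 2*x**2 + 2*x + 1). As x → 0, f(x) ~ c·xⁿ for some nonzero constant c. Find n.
5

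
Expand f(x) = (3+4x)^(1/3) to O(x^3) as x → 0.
3**(1/3) + 4*3**(1/3)*x/9 - 16*3**(1/3)*x**2/81 + O(x**3)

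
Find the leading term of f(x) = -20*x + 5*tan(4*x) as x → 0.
320*x**3/3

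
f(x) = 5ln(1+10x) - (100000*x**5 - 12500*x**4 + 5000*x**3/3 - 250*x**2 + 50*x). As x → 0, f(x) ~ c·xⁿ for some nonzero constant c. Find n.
6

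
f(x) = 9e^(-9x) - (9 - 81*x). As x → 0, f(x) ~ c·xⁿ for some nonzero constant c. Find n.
2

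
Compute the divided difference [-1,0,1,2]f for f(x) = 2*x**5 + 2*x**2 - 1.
10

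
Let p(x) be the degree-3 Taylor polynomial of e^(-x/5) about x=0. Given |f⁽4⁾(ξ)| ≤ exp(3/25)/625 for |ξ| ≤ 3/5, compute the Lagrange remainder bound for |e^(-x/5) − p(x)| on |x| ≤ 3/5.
27*exp(3/25)/3125000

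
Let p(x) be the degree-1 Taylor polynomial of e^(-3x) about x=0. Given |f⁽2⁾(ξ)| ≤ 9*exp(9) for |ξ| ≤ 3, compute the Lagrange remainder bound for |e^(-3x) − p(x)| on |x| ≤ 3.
81*exp(9)/2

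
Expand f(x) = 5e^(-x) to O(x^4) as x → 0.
5 - 5*x + 5*x**2/2 - 5*x**3/6 + O(x**4)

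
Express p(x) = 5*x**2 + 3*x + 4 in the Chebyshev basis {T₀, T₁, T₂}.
(13/2)T₀ + (3)T₁ + (5/2)T₂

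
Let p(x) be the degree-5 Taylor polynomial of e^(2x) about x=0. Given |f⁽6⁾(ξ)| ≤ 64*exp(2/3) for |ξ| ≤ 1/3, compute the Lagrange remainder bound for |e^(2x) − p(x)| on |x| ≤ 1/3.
4*exp(2/3)/32805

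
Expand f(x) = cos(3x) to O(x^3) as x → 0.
1 - 9*x**2/2 + O(x**3)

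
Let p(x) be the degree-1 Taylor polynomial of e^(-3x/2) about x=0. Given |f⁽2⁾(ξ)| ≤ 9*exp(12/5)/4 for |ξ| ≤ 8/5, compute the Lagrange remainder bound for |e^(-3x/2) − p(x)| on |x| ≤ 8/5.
72*exp(12/5)/25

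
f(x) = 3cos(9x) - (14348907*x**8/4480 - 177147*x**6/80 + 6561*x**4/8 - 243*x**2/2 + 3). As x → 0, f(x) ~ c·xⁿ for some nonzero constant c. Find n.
10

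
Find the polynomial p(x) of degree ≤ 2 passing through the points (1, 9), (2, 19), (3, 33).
2*x**2 + 4*x + 3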